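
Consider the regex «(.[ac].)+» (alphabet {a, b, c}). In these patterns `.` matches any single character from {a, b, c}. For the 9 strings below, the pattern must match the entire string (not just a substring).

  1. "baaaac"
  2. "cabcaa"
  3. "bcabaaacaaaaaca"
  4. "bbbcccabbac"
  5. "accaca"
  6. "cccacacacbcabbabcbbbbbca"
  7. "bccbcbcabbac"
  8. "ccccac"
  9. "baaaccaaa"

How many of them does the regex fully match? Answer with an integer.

7

1 → match
2 → match
3 → match
4 → no match
5 → match
6 → no match
7 → match
8 → match
9 → match
Total matched: 7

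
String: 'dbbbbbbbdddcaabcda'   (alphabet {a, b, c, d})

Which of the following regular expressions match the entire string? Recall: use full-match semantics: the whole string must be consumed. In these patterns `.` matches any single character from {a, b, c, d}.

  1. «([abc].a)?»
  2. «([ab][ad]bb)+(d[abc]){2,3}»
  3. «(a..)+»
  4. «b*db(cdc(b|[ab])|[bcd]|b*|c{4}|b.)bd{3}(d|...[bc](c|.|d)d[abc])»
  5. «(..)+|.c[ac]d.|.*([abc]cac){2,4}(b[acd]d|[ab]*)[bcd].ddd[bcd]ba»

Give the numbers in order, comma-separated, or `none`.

1 → no match
2 → no match
3 → no match — must start with 'a'
4 → match
5 → match

4, 5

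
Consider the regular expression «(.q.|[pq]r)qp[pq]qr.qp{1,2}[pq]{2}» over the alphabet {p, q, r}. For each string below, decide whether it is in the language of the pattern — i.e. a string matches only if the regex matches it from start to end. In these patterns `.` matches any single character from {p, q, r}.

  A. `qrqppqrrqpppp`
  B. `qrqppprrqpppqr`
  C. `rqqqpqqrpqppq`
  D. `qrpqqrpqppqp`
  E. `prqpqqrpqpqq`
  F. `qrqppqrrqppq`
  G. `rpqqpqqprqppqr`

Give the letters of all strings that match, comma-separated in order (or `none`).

A, C, E, F

A → match
B → no match
C → match
D → no match
E → match
F → match
G → no match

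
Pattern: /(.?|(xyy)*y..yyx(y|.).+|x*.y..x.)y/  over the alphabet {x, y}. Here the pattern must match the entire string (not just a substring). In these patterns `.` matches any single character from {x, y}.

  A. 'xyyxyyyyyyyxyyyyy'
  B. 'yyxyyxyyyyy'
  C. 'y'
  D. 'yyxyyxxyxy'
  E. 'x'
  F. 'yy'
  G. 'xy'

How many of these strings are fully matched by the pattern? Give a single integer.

A → match
B → match
C → match
D → match
E → no match — must end with 'y'
F → match
G → match
Total matched: 6

6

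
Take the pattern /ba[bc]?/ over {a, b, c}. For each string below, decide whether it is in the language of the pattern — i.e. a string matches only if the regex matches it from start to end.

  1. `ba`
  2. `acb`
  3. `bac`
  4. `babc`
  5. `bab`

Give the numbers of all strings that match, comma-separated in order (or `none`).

1. `ba` → match
2. `acb` → no match — must start with `ba`
3. `bac` → match
4. `babc` → no match
5. `bab` → match

1, 3, 5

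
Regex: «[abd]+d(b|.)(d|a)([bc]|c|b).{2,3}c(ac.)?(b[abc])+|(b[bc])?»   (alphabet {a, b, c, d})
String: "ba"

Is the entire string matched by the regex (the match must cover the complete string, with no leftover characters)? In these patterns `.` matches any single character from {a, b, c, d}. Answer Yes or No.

No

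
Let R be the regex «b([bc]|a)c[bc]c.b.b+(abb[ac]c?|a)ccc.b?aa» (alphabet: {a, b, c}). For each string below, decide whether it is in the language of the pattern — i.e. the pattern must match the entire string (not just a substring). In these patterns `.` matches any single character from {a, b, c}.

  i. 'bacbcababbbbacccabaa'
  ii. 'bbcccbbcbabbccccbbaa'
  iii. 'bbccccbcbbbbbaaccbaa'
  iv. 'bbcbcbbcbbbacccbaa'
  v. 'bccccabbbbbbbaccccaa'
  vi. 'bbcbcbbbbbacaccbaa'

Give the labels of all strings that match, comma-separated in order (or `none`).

i, ii, iv, v

i → match
ii → match
iii → no match
iv → match
v → match
vi → no match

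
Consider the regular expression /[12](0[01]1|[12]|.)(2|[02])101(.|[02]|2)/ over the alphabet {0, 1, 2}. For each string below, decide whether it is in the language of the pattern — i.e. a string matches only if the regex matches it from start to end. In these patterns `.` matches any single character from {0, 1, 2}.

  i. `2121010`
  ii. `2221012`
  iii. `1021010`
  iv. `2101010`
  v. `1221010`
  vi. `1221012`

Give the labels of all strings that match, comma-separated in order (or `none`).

i → match
ii → match
iii → match
iv → match
v → match
vi → match

i, ii, iii, iv, v, vi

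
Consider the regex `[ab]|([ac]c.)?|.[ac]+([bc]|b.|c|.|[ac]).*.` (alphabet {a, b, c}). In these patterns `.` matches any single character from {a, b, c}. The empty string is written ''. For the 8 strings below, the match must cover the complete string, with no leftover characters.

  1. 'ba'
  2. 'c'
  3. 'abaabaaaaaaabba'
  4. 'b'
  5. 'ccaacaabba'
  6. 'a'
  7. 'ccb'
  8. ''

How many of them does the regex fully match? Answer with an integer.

1. 'ba' → no match
2. 'c' → no match
3 → no match
4. 'b' → match
5. 'ccaacaabba' → match
6. 'a' → match
7. 'ccb' → match
8. '' → match
Total matched: 5

5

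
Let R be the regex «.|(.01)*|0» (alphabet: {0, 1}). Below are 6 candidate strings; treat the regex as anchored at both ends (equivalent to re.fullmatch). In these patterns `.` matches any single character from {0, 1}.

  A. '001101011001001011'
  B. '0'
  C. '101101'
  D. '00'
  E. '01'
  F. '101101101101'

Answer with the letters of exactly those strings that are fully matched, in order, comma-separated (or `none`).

A → no match
B → match
C → match
D → no match
E → no match
F → match

B, C, F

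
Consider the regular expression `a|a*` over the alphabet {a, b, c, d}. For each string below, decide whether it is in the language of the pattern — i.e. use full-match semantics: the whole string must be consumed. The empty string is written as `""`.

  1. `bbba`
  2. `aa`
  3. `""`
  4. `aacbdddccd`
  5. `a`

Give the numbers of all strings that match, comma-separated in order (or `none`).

1 → no match
2 → match
3 → match
4 → no match
5 → match

2, 3, 5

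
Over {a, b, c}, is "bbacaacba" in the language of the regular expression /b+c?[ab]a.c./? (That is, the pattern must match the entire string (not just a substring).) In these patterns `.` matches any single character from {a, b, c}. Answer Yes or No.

No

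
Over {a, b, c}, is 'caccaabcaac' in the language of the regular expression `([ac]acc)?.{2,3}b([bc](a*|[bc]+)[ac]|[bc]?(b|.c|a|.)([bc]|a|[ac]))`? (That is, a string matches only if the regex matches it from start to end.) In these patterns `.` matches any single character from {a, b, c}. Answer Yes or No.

Yes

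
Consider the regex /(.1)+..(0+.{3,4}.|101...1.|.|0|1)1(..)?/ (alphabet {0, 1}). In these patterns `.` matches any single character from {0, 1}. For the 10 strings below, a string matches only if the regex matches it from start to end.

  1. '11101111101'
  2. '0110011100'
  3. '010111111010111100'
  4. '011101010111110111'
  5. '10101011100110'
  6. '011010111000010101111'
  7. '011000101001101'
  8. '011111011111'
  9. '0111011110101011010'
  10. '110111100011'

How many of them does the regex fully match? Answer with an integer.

1 → no match
2 → no match
3 → no match
4 → match
5 → no match
6 → no match
7 → no match
8 → match
9 → no match
10 → no match
Total matched: 2

2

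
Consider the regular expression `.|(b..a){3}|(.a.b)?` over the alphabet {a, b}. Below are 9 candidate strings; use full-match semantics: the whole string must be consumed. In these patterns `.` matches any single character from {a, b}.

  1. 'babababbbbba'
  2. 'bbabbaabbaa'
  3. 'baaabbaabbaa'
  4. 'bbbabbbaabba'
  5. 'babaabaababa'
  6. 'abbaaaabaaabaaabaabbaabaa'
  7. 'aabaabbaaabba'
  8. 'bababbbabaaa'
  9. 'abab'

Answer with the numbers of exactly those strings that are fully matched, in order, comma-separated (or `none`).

3, 8

1. 'babababbbbba' → no match
2. 'bbabbaabbaa' → no match
3. 'baaabbaabbaa' → match
4. 'bbbabbbaabba' → no match
5. 'babaabaababa' → no match
6 → no match
7 → no match
8. 'bababbbabaaa' → match
9. 'abab' → no match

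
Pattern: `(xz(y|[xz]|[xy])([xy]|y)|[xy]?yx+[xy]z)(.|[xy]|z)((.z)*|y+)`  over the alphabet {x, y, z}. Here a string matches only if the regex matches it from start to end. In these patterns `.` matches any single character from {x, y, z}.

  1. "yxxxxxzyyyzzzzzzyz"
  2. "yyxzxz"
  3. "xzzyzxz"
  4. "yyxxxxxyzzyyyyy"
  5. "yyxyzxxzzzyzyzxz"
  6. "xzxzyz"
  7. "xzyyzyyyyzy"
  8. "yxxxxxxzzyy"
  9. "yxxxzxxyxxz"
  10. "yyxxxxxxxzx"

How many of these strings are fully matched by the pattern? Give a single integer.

5

1 → no match
2 → no match
3 → match
4 → match
5 → match
6 → no match
7 → no match
8 → match
9 → no match
10 → match
Total matched: 5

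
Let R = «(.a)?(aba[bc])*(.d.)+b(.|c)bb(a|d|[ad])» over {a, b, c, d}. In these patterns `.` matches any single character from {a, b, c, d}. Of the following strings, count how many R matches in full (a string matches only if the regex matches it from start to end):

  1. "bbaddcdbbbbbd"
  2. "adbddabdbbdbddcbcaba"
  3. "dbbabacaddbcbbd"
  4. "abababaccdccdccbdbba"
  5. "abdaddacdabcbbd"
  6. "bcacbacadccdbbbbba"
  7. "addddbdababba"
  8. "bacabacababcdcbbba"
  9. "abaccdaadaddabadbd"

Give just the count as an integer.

0

1 → no match
2 → no match
3 → no match
4 → no match
5 → no match
6 → no match
7 → no match
8 → no match
9 → no match
Total matched: 0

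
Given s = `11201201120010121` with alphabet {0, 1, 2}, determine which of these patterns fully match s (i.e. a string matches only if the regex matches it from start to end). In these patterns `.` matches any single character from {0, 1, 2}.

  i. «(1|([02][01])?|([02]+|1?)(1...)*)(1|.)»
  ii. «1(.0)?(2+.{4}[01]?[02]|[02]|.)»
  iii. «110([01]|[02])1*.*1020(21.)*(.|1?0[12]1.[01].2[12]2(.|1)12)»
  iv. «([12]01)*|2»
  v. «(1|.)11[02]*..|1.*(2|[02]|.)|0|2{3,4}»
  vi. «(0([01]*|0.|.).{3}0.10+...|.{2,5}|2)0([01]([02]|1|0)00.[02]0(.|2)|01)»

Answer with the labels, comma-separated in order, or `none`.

i, v

i → match
ii → no match
iii → no match — must start with `110`
iv → no match
v → match
vi → no match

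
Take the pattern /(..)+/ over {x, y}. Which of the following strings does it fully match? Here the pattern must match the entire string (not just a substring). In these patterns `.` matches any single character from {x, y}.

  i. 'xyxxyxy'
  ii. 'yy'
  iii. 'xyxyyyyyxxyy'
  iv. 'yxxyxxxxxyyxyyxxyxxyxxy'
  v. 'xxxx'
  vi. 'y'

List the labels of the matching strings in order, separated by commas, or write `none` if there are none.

i → no match
ii → match
iii → match
iv → no match
v → match
vi → no match

ii, iii, v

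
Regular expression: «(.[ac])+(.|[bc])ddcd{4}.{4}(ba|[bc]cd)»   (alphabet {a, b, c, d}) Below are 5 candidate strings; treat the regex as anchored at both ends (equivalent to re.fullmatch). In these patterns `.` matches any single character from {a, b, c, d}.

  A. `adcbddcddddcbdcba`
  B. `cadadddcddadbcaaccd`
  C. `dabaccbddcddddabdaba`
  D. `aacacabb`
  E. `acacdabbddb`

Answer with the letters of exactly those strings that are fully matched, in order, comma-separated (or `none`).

C

A → no match
B → no match
C → match
D → no match
E → no match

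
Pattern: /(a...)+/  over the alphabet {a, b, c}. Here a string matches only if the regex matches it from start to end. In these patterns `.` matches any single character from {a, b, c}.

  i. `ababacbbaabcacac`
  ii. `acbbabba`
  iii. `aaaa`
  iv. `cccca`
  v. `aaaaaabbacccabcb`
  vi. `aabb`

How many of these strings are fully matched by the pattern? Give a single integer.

5

i → match
ii → match
iii → match
iv → no match — must start with `a`
v → match
vi → match
Total matched: 5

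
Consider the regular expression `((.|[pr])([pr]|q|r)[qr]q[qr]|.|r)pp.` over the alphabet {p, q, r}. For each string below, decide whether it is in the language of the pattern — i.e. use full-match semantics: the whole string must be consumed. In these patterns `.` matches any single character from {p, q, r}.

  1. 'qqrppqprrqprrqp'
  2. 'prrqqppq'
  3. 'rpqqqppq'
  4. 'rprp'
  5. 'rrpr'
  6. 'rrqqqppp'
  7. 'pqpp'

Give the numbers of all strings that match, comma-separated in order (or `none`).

2, 3, 6

1 → no match
2. 'prrqqppq' → match
3. 'rpqqqppq' → match
4. 'rprp' → no match
5. 'rrpr' → no match
6. 'rrqqqppp' → match
7. 'pqpp' → no match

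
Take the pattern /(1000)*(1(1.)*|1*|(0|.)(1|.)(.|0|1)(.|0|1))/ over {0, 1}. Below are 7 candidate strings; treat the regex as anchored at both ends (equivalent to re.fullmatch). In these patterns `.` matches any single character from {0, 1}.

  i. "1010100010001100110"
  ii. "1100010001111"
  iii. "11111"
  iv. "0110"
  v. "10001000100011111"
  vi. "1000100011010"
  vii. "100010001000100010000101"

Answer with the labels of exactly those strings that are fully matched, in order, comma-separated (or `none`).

iii, iv, v, vi, vii

i → no match
ii → no match
iii → match
iv → match
v → match
vi → match
vii → match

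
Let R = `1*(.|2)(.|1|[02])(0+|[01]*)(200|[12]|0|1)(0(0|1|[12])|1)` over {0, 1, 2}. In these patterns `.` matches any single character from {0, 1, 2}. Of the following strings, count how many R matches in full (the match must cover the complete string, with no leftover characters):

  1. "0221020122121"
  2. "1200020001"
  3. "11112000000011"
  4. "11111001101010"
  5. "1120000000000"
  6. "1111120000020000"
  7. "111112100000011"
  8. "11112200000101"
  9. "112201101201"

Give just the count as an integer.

1 → no match
2 → match
3 → match
4 → no match
5 → match
6 → match
7 → match
8 → match
9 → match
Total matched: 7

7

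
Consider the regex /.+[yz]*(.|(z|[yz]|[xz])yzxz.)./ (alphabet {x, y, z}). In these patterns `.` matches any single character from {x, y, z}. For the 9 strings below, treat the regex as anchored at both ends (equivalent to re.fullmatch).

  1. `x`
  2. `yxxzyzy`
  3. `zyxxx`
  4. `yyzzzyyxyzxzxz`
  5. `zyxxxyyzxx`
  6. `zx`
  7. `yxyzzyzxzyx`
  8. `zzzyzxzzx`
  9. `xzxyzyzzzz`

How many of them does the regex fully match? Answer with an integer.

1 → no match
2 → match
3 → match
4 → match
5 → match
6 → no match
7 → match
8 → match
9 → match
Total matched: 7

7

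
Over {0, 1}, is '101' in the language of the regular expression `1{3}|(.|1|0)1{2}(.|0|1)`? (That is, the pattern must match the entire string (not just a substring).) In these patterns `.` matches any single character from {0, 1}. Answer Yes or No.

No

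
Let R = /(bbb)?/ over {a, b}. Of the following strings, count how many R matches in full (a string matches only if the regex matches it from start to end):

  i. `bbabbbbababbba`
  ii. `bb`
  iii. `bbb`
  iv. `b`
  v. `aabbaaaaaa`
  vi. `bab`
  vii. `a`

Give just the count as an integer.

i → no match
ii → no match
iii → match
iv → no match
v → no match
vi → no match
vii → no match
Total matched: 1

1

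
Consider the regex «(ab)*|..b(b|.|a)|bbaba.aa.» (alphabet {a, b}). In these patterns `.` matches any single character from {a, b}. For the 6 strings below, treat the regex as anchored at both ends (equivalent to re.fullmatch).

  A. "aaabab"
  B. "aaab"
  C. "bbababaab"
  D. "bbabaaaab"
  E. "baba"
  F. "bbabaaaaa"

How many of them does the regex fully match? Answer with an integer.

4

A → no match
B → no match
C → match
D → match
E → match
F → match
Total matched: 4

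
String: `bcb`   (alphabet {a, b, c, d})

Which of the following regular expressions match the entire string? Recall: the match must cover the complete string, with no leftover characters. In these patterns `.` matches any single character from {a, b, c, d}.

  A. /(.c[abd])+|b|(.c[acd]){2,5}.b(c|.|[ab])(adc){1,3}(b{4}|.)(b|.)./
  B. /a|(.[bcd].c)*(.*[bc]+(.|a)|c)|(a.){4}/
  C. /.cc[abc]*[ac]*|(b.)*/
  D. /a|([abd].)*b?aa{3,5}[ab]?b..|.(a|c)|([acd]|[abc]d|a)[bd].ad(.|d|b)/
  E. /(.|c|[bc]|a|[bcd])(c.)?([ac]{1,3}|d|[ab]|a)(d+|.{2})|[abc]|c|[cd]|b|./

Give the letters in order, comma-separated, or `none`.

A → match
B → match
C → no match
D → no match
E → no match

A, B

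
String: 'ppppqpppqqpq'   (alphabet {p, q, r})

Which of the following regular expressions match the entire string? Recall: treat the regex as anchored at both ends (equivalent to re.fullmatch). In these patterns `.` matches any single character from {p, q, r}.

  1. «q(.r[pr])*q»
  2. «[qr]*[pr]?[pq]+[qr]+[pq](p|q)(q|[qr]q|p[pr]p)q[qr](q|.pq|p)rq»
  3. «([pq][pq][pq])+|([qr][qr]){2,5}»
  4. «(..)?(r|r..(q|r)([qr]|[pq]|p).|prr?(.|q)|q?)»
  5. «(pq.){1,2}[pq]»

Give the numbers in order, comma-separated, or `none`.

3

1 → no match — must start with 'q'
2 → no match — must end with 'rq'
3 → match
4 → no match
5 → no match — must start with 'pq'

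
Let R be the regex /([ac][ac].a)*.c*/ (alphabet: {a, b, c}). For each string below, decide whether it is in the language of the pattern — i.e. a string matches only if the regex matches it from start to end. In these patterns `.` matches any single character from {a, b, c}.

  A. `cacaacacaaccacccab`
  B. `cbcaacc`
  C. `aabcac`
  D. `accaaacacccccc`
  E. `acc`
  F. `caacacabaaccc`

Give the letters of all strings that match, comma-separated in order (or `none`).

A → no match
B → no match
C → no match
D → match
E → match
F → no match

D, E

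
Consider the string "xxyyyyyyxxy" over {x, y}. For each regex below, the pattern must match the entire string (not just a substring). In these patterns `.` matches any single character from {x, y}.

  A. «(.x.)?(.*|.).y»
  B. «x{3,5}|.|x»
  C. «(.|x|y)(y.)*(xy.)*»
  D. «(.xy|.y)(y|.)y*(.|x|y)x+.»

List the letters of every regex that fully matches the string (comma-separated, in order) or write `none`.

A → match
B → no match
C → no match
D → match

A, D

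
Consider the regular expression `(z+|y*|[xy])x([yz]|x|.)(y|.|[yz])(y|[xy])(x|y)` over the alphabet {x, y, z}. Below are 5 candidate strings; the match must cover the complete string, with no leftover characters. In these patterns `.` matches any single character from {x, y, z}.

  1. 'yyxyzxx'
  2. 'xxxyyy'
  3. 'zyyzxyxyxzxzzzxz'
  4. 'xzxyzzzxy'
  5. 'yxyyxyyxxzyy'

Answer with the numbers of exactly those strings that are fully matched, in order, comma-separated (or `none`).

1. 'yyxyzxx' → match
2. 'xxxyyy' → match
3 → no match
4. 'xzxyzzzxy' → no match
5. 'yxyyxyyxxzyy' → no match

1, 2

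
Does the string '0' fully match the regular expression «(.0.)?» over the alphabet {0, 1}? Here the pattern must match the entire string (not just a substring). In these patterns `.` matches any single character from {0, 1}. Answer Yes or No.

No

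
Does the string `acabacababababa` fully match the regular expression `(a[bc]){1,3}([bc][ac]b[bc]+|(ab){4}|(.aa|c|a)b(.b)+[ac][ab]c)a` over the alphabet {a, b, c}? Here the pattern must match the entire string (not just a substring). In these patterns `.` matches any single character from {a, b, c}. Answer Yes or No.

Yes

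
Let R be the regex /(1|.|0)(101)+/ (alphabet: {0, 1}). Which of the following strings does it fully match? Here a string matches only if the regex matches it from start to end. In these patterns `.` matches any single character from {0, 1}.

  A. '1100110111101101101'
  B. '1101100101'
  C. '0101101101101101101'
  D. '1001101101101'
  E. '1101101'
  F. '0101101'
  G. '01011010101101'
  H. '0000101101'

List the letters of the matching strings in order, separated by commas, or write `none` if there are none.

C, E, F

A → no match
B. '1101100101' → no match
C → match
D → no match
E. '1101101' → match
F. '0101101' → match
G → no match
H. '0000101101' → no match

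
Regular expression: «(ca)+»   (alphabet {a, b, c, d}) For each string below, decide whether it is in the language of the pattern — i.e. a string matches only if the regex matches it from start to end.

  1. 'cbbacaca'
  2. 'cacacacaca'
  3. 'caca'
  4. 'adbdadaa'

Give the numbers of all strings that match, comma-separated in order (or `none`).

1 → no match — must start with 'ca'
2 → match
3 → match
4 → no match — must start with 'ca'

2, 3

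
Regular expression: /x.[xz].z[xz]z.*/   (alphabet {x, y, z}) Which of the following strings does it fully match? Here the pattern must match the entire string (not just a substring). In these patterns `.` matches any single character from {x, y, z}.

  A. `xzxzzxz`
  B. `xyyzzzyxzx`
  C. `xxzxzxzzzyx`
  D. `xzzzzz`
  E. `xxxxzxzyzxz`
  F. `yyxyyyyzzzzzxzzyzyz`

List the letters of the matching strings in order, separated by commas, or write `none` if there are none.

A, C, E

A → match
B → no match
C → match
D → no match
E → match
F → no match — must start with `x`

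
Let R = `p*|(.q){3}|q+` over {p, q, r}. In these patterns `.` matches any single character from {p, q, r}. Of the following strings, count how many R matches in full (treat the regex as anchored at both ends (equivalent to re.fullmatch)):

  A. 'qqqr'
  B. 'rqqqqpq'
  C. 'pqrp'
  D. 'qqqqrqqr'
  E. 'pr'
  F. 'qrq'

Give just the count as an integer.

0

A → no match
B → no match
C → no match
D → no match
E → no match
F → no match
Total matched: 0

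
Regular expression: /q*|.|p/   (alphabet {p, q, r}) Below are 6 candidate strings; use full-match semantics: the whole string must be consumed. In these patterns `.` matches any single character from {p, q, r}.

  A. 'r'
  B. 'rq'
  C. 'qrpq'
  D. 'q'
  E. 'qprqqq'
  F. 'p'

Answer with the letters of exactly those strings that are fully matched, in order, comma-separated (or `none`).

A, D, F

A → match
B → no match
C → no match
D → match
E → no match
F → match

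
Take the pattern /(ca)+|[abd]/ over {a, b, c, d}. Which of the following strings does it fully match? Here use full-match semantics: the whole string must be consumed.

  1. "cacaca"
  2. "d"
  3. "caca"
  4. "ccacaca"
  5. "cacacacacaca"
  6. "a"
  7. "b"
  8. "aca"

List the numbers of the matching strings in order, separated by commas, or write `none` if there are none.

1 → match
2 → match
3 → match
4 → no match
5 → match
6 → match
7 → match
8 → no match

1, 2, 3, 5, 6, 7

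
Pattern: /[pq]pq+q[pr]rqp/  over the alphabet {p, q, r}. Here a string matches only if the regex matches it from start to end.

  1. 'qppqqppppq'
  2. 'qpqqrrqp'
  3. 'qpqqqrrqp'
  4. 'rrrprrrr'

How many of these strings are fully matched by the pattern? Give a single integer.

1 → no match — must end with 'rqp'
2 → match
3 → match
4 → no match — must end with 'rqp'
Total matched: 2

2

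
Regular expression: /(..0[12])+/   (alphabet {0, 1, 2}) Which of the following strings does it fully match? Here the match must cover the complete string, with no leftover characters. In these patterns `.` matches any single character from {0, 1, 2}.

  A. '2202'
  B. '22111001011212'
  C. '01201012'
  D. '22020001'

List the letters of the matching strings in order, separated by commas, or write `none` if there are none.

A, D

A → match
B → no match
C → no match
D → match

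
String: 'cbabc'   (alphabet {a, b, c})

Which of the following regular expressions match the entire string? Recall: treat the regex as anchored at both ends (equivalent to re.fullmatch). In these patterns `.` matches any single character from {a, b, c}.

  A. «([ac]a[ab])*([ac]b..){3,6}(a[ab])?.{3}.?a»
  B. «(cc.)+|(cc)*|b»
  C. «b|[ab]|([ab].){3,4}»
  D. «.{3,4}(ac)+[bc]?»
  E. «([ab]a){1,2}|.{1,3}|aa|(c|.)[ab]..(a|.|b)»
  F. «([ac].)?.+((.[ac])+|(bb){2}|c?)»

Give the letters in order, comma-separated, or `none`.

E, F

A → no match — must end with 'a'
B → no match
C → no match
D → no match
E → match
F → match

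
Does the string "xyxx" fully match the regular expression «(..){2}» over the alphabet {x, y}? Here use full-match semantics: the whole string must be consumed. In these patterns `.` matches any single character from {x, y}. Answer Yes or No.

Yes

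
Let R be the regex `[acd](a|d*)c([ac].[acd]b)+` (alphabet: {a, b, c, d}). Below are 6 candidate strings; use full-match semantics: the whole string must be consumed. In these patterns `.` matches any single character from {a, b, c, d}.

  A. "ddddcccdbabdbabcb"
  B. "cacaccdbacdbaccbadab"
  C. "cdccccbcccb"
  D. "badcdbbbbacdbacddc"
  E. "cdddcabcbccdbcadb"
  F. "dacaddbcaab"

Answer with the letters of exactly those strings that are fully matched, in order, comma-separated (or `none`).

A → match
B → no match
C → match
D → no match — must end with "b"
E → match
F → match

A, C, E, F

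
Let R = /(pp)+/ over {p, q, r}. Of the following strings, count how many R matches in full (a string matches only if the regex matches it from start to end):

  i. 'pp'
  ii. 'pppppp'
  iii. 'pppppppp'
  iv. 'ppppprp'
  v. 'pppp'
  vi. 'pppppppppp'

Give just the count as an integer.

5

i → match
ii → match
iii → match
iv → no match — must end with 'pp'
v → match
vi → match
Total matched: 5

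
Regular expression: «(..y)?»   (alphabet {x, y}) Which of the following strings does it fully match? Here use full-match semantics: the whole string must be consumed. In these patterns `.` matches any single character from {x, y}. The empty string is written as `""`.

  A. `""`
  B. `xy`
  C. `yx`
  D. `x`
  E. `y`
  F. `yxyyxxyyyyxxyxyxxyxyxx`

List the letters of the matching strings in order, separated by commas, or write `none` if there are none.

A

A → match
B → no match
C → no match
D → no match
E → no match
F → no match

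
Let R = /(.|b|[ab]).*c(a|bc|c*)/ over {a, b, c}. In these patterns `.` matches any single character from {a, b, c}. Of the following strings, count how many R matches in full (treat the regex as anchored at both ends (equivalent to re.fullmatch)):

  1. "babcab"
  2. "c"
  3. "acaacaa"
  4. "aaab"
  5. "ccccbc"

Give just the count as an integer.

1 → no match
2 → no match
3 → no match
4 → no match
5 → match
Total matched: 1

1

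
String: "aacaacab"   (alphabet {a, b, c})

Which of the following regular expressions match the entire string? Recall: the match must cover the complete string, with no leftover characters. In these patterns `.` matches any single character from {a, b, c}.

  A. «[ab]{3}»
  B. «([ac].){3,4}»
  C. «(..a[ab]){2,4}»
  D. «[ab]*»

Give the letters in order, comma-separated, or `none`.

A → no match
B → match
C → no match
D → no match

B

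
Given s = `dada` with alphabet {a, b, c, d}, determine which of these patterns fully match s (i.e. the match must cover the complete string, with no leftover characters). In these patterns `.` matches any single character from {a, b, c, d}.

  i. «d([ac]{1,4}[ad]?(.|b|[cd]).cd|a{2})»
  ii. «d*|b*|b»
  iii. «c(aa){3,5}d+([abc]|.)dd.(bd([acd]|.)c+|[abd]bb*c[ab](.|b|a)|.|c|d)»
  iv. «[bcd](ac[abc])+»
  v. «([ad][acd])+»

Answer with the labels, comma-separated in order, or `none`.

i → no match
ii → no match
iii → no match — must start with `caa`
iv → no match
v → match

v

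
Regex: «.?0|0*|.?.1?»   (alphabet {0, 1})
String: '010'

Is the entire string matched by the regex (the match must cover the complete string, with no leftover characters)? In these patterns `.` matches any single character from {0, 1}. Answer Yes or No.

No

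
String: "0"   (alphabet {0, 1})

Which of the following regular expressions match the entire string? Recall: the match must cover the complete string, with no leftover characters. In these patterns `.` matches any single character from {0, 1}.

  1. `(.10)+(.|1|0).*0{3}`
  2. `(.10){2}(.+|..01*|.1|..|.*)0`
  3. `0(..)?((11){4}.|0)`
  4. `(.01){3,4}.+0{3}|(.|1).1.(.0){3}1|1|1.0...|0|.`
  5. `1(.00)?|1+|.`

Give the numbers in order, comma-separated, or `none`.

1 → no match
2 → no match
3 → no match
4 → match
5 → match

4, 5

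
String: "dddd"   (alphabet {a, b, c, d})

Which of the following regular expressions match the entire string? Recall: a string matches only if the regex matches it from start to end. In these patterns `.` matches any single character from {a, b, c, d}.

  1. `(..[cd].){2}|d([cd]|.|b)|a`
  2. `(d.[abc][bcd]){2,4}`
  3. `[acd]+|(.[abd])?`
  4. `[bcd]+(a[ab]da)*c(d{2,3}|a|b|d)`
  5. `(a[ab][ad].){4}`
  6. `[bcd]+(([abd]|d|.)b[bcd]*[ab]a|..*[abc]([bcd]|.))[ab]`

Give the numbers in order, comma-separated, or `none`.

1 → no match
2 → no match
3 → match
4 → no match
5 → no match — must start with "a"
6 → no match

3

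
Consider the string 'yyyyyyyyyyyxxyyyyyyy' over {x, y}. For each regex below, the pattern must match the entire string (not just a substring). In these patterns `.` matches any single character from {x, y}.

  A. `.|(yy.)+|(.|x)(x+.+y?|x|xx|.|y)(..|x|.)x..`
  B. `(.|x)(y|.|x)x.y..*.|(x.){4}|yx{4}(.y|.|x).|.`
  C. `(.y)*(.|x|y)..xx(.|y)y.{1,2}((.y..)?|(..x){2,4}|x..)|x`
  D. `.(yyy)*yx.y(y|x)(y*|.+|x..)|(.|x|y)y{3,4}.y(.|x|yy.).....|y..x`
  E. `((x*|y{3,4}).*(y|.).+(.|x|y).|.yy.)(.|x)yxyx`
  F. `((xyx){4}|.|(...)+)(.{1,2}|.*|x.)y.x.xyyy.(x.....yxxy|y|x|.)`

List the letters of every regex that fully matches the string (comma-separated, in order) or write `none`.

C, D

A → no match
B → no match
C → match
D → match
E → no match — must end with 'yxyx'
F → no match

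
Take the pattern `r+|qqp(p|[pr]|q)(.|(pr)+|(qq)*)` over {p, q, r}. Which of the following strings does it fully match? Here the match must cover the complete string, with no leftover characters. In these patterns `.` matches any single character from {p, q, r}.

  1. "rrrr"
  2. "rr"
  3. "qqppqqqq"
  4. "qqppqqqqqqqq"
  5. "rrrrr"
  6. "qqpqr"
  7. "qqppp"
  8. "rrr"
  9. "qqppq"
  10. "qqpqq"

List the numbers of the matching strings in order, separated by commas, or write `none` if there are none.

1, 2, 3, 4, 5, 6, 7, 8, 9, 10

1. "rrrr" → match
2. "rr" → match
3. "qqppqqqq" → match
4. "qqppqqqqqqqq" → match
5. "rrrrr" → match
6. "qqpqr" → match
7. "qqppp" → match
8. "rrr" → match
9. "qqppq" → match
10. "qqpqq" → match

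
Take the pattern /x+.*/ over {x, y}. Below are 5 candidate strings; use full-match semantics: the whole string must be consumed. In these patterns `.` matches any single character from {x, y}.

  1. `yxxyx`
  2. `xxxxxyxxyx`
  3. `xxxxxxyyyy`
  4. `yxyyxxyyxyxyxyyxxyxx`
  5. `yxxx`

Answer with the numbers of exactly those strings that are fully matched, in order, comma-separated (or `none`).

1 → no match — must start with `x`
2 → match
3 → match
4 → no match — must start with `x`
5 → no match — must start with `x`

2, 3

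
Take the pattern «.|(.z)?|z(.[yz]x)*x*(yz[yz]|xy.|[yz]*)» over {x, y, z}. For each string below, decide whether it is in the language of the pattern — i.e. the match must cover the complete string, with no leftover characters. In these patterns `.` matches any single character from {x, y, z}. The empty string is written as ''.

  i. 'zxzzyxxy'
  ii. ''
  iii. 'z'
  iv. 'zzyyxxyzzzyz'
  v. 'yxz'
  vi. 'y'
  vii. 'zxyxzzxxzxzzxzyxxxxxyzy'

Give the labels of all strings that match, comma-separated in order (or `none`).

i → no match
ii → match
iii → match
iv → no match
v → no match
vi → match
vii → match

ii, iii, vi, vii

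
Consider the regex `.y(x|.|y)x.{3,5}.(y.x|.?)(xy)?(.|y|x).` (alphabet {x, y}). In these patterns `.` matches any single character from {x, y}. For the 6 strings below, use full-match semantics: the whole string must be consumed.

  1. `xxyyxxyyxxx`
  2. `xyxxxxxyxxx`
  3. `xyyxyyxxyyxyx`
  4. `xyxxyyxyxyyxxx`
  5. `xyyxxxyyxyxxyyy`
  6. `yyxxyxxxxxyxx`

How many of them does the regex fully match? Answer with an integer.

5

1 → no match
2 → match
3 → match
4 → match
5 → match
6 → match
Total matched: 5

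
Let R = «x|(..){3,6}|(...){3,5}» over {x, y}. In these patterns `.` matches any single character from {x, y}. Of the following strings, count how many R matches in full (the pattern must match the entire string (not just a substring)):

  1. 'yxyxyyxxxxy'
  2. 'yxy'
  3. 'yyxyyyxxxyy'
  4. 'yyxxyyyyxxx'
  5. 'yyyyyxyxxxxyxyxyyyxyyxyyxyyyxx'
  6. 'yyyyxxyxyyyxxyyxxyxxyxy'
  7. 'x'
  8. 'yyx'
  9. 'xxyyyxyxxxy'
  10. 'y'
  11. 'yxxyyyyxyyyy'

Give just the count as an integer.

2

1 → no match
2 → no match
3 → no match
4 → no match
5 → no match
6 → no match
7 → match
8 → no match
9 → no match
10 → no match
11 → match
Total matched: 2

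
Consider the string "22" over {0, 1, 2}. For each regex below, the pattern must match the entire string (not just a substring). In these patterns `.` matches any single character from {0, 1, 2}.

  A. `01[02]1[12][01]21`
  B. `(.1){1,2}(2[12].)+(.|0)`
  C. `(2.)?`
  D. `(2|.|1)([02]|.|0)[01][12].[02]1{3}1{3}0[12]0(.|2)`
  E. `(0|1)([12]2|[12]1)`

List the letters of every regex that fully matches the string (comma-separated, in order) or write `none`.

A → no match — must start with "01"
B → no match
C → match
D → no match
E → no match

C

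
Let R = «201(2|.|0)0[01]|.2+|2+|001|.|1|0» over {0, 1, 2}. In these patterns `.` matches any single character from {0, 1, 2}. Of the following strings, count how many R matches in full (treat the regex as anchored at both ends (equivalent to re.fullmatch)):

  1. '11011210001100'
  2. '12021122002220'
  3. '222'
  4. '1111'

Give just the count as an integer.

1 → no match
2 → no match
3 → match
4 → no match
Total matched: 1

1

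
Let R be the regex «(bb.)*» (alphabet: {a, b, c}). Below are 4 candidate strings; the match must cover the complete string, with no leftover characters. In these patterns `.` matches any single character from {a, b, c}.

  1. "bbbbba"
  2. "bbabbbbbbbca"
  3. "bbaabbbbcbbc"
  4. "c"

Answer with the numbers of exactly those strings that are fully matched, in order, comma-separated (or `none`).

1 → match
2 → no match
3 → no match
4 → no match

1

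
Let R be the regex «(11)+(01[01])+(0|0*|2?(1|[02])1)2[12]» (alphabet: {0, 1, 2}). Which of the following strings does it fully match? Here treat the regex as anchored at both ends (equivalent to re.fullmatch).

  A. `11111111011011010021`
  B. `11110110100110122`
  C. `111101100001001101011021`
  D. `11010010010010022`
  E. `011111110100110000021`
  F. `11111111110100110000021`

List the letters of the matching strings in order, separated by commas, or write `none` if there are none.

A → match
B → match
C → no match
D → match
E → no match — must start with `11`
F → match

A, B, D, F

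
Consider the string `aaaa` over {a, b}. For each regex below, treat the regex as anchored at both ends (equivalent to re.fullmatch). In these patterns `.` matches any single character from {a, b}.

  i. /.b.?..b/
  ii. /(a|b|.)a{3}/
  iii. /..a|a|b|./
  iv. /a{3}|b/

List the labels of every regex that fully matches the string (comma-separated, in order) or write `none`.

i → no match — must end with `b`
ii → match
iii → no match
iv → no match

ii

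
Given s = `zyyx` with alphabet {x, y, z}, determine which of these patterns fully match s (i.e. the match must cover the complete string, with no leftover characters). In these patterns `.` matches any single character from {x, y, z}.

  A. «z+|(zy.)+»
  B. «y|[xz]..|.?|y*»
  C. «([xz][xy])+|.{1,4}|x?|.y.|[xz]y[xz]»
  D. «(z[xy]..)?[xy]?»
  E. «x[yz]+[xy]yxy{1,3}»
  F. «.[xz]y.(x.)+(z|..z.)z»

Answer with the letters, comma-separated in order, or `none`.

C, D

A → no match
B → no match
C → match
D → match
E → no match — must start with `x`
F → no match — must end with `z`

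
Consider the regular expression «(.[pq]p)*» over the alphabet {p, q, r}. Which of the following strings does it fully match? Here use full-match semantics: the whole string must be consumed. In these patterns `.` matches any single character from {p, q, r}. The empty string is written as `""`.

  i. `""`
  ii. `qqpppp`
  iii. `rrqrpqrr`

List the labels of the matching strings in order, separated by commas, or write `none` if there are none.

i, ii

i → match
ii → match
iii → no match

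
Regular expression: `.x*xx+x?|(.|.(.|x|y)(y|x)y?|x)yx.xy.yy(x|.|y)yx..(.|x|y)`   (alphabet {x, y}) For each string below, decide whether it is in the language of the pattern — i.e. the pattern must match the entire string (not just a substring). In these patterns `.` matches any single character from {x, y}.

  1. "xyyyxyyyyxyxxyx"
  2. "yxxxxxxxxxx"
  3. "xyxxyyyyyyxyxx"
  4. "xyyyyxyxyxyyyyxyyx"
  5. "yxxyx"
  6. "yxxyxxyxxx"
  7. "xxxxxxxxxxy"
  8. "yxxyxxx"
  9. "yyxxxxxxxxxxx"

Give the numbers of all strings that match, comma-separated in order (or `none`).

2, 4

1 → no match
2 → match
3 → no match
4 → match
5 → no match
6 → no match
7 → no match
8 → no match
9 → no match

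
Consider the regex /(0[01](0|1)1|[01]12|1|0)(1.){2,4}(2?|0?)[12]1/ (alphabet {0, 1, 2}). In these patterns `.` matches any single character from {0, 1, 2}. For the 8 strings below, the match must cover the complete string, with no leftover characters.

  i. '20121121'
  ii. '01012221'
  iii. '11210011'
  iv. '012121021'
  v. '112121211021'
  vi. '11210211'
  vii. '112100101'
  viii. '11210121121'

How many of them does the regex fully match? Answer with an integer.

i. '20121121' → no match
ii. '01012221' → match
iii. '11210011' → match
iv. '012121021' → match
v. '112121211021' → match
vi. '11210211' → match
vii. '112100101' → no match
viii. '11210121121' → match
Total matched: 6

6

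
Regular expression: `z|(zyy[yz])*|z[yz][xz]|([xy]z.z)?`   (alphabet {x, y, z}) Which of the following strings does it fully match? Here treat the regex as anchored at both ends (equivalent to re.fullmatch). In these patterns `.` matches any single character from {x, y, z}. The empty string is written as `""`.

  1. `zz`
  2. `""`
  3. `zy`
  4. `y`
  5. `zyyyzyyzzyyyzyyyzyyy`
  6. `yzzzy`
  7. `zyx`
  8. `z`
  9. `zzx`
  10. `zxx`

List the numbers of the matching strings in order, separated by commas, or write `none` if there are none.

2, 5, 7, 8, 9

1 → no match
2 → match
3 → no match
4 → no match
5 → match
6 → no match
7 → match
8 → match
9 → match
10 → no match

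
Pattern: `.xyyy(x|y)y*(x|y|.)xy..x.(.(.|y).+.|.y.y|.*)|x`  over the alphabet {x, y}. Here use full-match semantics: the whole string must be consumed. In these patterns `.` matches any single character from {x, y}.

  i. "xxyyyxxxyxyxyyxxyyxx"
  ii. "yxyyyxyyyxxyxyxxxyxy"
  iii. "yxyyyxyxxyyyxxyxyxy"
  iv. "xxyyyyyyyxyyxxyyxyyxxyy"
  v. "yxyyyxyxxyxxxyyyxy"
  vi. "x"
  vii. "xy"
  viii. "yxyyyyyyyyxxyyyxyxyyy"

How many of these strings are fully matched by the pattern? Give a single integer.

i → match
ii → match
iii → match
iv → match
v → match
vi → match
vii → no match
viii → match
Total matched: 7

7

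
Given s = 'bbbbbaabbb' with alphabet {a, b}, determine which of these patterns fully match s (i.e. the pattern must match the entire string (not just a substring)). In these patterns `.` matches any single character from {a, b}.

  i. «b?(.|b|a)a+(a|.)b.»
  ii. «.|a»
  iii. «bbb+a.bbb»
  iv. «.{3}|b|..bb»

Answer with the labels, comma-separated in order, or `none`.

i → no match
ii → no match
iii → match
iv → no match

iii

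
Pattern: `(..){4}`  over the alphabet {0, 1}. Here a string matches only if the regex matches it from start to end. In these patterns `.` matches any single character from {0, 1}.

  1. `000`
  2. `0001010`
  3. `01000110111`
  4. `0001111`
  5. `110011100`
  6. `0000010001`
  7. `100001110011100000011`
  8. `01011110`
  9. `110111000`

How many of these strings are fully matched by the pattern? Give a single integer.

1 → no match
2 → no match
3 → no match
4 → no match
5 → no match
6 → no match
7 → no match
8 → match
9 → no match
Total matched: 1

1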